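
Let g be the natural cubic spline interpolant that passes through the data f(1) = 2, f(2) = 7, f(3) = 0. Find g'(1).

Put m_i = g'' at the i-th knot. Here h = (1, 1) and Δ = (5, -7), so the interior equations h_(i-1)·m_(i-1) + 2(h_(i-1)+h_i)·m_i + h_i·m_(i+1) = 6(Δ_i − Δ_(i-1)) read
  1·m_0 + 4·m_1 + 1·m_2 = 6(Δ_1 - Δ_0) = -72
Natural end conditions: m_0 = m_2 = 0.
Hence m_0 = 0, m_1 = -18, m_2 = 0.
On [1, 2], g'(x) = b_0 + 2c_0·(x - 1) + 3d_0·(x - 1)² with b_0 = Δ_0 - h_0(2m_0 + m_1)/6 = 8, c_0 = m_0/2 = 0, d_0 = (m_1 - m_0)/(6h_0) = -3. So g'(1) = 8.

8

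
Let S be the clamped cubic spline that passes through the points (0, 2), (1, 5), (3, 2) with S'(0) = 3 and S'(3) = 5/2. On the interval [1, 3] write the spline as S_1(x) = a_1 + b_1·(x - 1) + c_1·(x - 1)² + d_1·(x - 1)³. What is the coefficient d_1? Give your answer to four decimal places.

Let σ_i = S''(x_i). Step sizes h_i = 1, 2; slopes of the chords Δ_i = (y_(i+1) - y_i)/h_i = 3, -3/2.
  1·σ_0 + 6·σ_1 + 2·σ_2 = 6(Δ_1 - Δ_0) = -27
Clamped end conditions give two more equations: 2h_0·σ_0 + h_0·σ_1 = 6(Δ_0 - S'(0)) = 0 and h_1·σ_1 + 2h_1·σ_2 = 6(S'(3) - Δ_1) = 24.
Forward elimination and back-substitution give σ_0 = 13/3, σ_1 = -26/3, σ_2 = 31/3.
On [1, 3], with S_1(x) = a_1 + b_1·(x - 1) + c_1·(x - 1)² + d_1·(x - 1)³: c_1 = σ_1/2 = -13/3, d_1 = (σ_2 - σ_1)/(6h_1) = 19/12, b_1 = Δ_1 - h_1(2σ_1 + σ_2)/6 = 5/6.

1.5833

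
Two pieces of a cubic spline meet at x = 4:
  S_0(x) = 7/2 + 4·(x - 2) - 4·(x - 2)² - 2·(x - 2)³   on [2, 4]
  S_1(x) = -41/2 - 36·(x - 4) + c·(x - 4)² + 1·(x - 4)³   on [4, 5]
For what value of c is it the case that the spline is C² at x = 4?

-16

S_0''(x) = -8 - 12·(x - 2), so S_0''(4) = -32. On the right, S_1''(4) = 2c, so c = -16.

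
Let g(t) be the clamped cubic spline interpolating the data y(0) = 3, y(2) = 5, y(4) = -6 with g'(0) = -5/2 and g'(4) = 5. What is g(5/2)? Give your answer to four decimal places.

Write σ_i for g''(x_i). With h_i = 2, 2 and divided differences Δ_i = 1, -11/2, the continuity of g' gives the tridiagonal system
  2·σ_0 + 8·σ_1 + 2·σ_2 = 6(Δ_1 - Δ_0) = -39
Clamped end conditions give two more equations: 2h_0·σ_0 + h_0·σ_1 = 6(Δ_0 - g'(0)) = 21 and h_1·σ_1 + 2h_1·σ_2 = 6(g'(4) - Δ_1) = 63.
Solving: σ_0 = 12, σ_1 = -27/2, σ_2 = 45/2.
On [2, 4], g(t) = 5 - 4·(t - 2) - 27/4·(t - 2)² + 3·(t - 2)³.
With (t - 2) = 1/2: g(5/2) = 27/16.

1.6875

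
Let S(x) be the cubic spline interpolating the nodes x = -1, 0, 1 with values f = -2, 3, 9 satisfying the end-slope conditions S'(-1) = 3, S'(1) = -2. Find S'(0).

Put σ_i = S'' at the i-th knot. Here h = (1, 1) and Δ = (5, 6), so the interior equations h_(i-1)·σ_(i-1) + 2(h_(i-1)+h_i)·σ_i + h_i·σ_(i+1) = 6(Δ_i − Δ_(i-1)) read
  1·σ_0 + 4·σ_1 + 1·σ_2 = 6(Δ_1 - Δ_0) = 6
Clamped end conditions give two more equations: 2h_0·σ_0 + h_0·σ_1 = 6(Δ_0 - S'(-1)) = 12 and h_1·σ_1 + 2h_1·σ_2 = 6(S'(1) - Δ_1) = -48.
Solving the tridiagonal system: σ_0 = 2, σ_1 = 8, σ_2 = -28.
On [0, 1], S'(x) = b_1 + 2c_1·x + 3d_1·x² with b_1 = Δ_1 - h_1(2σ_1 + σ_2)/6 = 8, c_1 = σ_1/2 = 4, d_1 = (σ_2 - σ_1)/(6h_1) = -6. So S'(0) = 8.

8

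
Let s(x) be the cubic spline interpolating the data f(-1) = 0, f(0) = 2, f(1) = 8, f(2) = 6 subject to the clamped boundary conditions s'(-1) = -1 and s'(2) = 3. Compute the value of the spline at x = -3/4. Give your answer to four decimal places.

Put M_i = s'' at the i-th knot. Here h = (1, 1, 1) and Δ = (2, 6, -2), so the interior equations h_(i-1)·M_(i-1) + 2(h_(i-1)+h_i)·M_i + h_i·M_(i+1) = 6(Δ_i − Δ_(i-1)) read
  1·M_0 + 4·M_1 + 1·M_2 = 6(Δ_1 - Δ_0) = 24
  1·M_1 + 4·M_2 + 1·M_3 = 6(Δ_2 - Δ_1) = -48
Clamped end conditions give two more equations: 2h_0·M_0 + h_0·M_1 = 6(Δ_0 - s'(-1)) = 18 and h_2·M_2 + 2h_2·M_3 = 6(s'(2) - Δ_2) = 30.
Hence M_0 = 58/15, M_1 = 154/15, M_2 = -314/15, M_3 = 382/15.
On [-1, 0], s(x) = 0 - 1·(x + 1) + 29/15·(x + 1)² + 16/15·(x + 1)³.
With (x + 1) = 1/4: s(-3/4) = -9/80.

-0.1125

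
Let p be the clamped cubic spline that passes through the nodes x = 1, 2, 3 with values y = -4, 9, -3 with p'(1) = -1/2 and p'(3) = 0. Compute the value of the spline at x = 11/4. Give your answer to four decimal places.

Write M_i for p''(x_i). With h_i = 1, 1 and divided differences Δ_i = 13, -12, the continuity of p' gives the tridiagonal system
  1·M_0 + 4·M_1 + 1·M_2 = 6(Δ_1 - Δ_0) = -150
Clamped end conditions give two more equations: 2h_0·M_0 + h_0·M_1 = 6(Δ_0 - p'(1)) = 81 and h_1·M_1 + 2h_1·M_2 = 6(p'(3) - Δ_1) = 72.
Solving the tridiagonal system: M_0 = 313/4, M_1 = -151/2, M_2 = 295/4.
On [2, 3], p(x) = 9 + 7/8·(x - 2) - 151/4·(x - 2)² + 199/8·(x - 2)³.
With (x - 2) = 3/4: p(11/4) = -555/512.

-1.0840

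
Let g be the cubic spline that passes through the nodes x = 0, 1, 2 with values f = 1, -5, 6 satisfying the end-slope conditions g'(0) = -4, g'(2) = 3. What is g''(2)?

-46

Put σ_i = g'' at the i-th knot. Here h = (1, 1) and Δ = (-6, 11), so the interior equations h_(i-1)·σ_(i-1) + 2(h_(i-1)+h_i)·σ_i + h_i·σ_(i+1) = 6(Δ_i − Δ_(i-1)) read
  1·σ_0 + 4·σ_1 + 1·σ_2 = 6(Δ_1 - Δ_0) = 102
Clamped end conditions give two more equations: 2h_0·σ_0 + h_0·σ_1 = 6(Δ_0 - g'(0)) = -12 and h_1·σ_1 + 2h_1·σ_2 = 6(g'(2) - Δ_1) = -48.
Hence σ_0 = -28, σ_1 = 44, σ_2 = -46.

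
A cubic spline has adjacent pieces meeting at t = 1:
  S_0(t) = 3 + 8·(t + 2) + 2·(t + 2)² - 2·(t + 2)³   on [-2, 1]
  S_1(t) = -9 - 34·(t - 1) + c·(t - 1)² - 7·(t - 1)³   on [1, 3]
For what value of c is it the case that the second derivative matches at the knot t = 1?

-16

S_0''(t) = 4 - 12·(t + 2), so S_0''(1) = -32. On the right, S_1''(1) = 2c, so c = -16.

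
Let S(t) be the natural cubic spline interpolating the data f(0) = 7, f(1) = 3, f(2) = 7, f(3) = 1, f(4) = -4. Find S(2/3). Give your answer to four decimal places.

3.2685

With σ_i denoting the second derivative at x_i, h_i = 1, 1, 1, 1, and Δ_i = (y_(i+1) − y_i)/h_i = -4, 4, -6, -5:
  1·σ_0 + 4·σ_1 + 1·σ_2 = 6(Δ_1 - Δ_0) = 48
  1·σ_1 + 4·σ_2 + 1·σ_3 = 6(Δ_2 - Δ_1) = -60
  1·σ_2 + 4·σ_3 + 1·σ_4 = 6(Δ_3 - Δ_2) = 6
Natural end conditions: σ_0 = σ_4 = 0.
Hence σ_0 = 0, σ_1 = 69/4, σ_2 = -21, σ_3 = 27/4, σ_4 = 0.
On [0, 1], S(t) = 7 - 55/8·t + 0·t² + 23/8·t³.
With t = 2/3: S(2/3) = 353/108.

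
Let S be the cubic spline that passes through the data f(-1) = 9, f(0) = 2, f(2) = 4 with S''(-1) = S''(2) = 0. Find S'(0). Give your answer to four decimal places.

-4.3333

Put σ_i = S'' at the i-th knot. Here h = (1, 2) and Δ = (-7, 1), so the interior equations h_(i-1)·σ_(i-1) + 2(h_(i-1)+h_i)·σ_i + h_i·σ_(i+1) = 6(Δ_i − Δ_(i-1)) read
  1·σ_0 + 6·σ_1 + 2·σ_2 = 6(Δ_1 - Δ_0) = 48
Natural end conditions: σ_0 = σ_2 = 0.
Solving the tridiagonal system: σ_0 = 0, σ_1 = 8, σ_2 = 0.
On [0, 2], S'(x) = b_1 + 2c_1·x + 3d_1·x² with b_1 = Δ_1 - h_1(2σ_1 + σ_2)/6 = -13/3, c_1 = σ_1/2 = 4, d_1 = (σ_2 - σ_1)/(6h_1) = -2/3. So S'(0) = -13/3.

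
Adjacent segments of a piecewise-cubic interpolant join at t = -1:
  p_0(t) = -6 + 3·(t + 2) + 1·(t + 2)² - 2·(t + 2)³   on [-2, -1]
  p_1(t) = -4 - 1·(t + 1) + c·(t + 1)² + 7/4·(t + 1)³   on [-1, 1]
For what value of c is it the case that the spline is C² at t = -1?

p_0''(t) = 2 - 12·(t + 2), so p_0''(-1) = -10. On the right, p_1''(-1) = 2c, so c = -5.

-5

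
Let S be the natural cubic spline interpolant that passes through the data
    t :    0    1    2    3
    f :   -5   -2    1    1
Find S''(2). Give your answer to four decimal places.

-4.8000

Write M_i for S''(x_i). With h_i = 1, 1, 1 and divided differences Δ_i = 3, 3, 0, the continuity of S' gives the tridiagonal system
  1·M_0 + 4·M_1 + 1·M_2 = 6(Δ_1 - Δ_0) = 0
  1·M_1 + 4·M_2 + 1·M_3 = 6(Δ_2 - Δ_1) = -18
Natural end conditions: M_0 = M_3 = 0.
Forward elimination and back-substitution give M_0 = 0, M_1 = 6/5, M_2 = -24/5, M_3 = 0.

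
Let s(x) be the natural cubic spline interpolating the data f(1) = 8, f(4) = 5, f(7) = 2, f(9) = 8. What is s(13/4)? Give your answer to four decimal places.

6.0693

Write σ_i for s''(x_i). With h_i = 3, 3, 2 and divided differences Δ_i = -1, -1, 3, the continuity of s' gives the tridiagonal system
  3·σ_0 + 12·σ_1 + 3·σ_2 = 6(Δ_1 - Δ_0) = 0
  3·σ_1 + 10·σ_2 + 2·σ_3 = 6(Δ_2 - Δ_1) = 24
Natural end conditions: σ_0 = σ_3 = 0.
Solving: σ_0 = 0, σ_1 = -24/37, σ_2 = 96/37, σ_3 = 0.
On [1, 4], s(x) = 8 - 25/37·(x - 1) + 0·(x - 1)² - 4/111·(x - 1)³.
With (x - 1) = 9/4: s(13/4) = 3593/592.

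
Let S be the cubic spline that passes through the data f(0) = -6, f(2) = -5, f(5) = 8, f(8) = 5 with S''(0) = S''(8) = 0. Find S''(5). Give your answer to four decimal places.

Write σ_i for S''(x_i). With h_i = 2, 3, 3 and divided differences Δ_i = 1/2, 13/3, -1, the continuity of S' gives the tridiagonal system
  2·σ_0 + 10·σ_1 + 3·σ_2 = 6(Δ_1 - Δ_0) = 23
  3·σ_1 + 12·σ_2 + 3·σ_3 = 6(Δ_2 - Δ_1) = -32
Natural end conditions: σ_0 = σ_3 = 0.
Forward elimination and back-substitution give σ_0 = 0, σ_1 = 124/37, σ_2 = -389/111, σ_3 = 0.

-3.5045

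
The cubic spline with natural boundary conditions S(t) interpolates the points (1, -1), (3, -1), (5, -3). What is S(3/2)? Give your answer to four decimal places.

-0.8828

Write M_i for S''(x_i). With h_i = 2, 2 and divided differences Δ_i = 0, -1, the continuity of S' gives the tridiagonal system
  2·M_0 + 8·M_1 + 2·M_2 = 6(Δ_1 - Δ_0) = -6
Natural end conditions: M_0 = M_2 = 0.
Solving: M_0 = 0, M_1 = -3/4, M_2 = 0.
On [1, 3], S(t) = -1 + 1/4·(t - 1) + 0·(t - 1)² - 1/16·(t - 1)³.
With (t - 1) = 1/2: S(3/2) = -113/128.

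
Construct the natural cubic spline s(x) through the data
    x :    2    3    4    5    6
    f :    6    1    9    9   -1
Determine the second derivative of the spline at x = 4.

-15

Let M_i = s''(x_i). Step sizes h_i = 1, 1, 1, 1; slopes of the chords Δ_i = (y_(i+1) - y_i)/h_i = -5, 8, 0, -10.
  1·M_0 + 4·M_1 + 1·M_2 = 6(Δ_1 - Δ_0) = 78
  1·M_1 + 4·M_2 + 1·M_3 = 6(Δ_2 - Δ_1) = -48
  1·M_2 + 4·M_3 + 1·M_4 = 6(Δ_3 - Δ_2) = -60
Natural end conditions: M_0 = M_4 = 0.
Hence M_0 = 0, M_1 = 93/4, M_2 = -15, M_3 = -45/4, M_4 = 0.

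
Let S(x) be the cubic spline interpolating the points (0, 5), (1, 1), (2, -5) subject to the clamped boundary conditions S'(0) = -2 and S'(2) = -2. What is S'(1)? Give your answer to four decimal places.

-6.5000

Write m_i for S''(x_i). With h_i = 1, 1 and divided differences Δ_i = -4, -6, the continuity of S' gives the tridiagonal system
  1·m_0 + 4·m_1 + 1·m_2 = 6(Δ_1 - Δ_0) = -12
Clamped end conditions give two more equations: 2h_0·m_0 + h_0·m_1 = 6(Δ_0 - S'(0)) = -12 and h_1·m_1 + 2h_1·m_2 = 6(S'(2) - Δ_1) = 24.
Forward elimination and back-substitution give m_0 = -3, m_1 = -6, m_2 = 15.
On [1, 2], S'(x) = b_1 + 2c_1·(x - 1) + 3d_1·(x - 1)² with b_1 = Δ_1 - h_1(2m_1 + m_2)/6 = -13/2, c_1 = m_1/2 = -3, d_1 = (m_2 - m_1)/(6h_1) = 7/2. So S'(1) = -13/2.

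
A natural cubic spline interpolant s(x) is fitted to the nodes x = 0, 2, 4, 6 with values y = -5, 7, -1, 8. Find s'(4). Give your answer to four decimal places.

-1.3667

Put m_i = s'' at the i-th knot. Here h = (2, 2, 2) and Δ = (6, -4, 9/2), so the interior equations h_(i-1)·m_(i-1) + 2(h_(i-1)+h_i)·m_i + h_i·m_(i+1) = 6(Δ_i − Δ_(i-1)) read
  2·m_0 + 8·m_1 + 2·m_2 = 6(Δ_1 - Δ_0) = -60
  2·m_1 + 8·m_2 + 2·m_3 = 6(Δ_2 - Δ_1) = 51
Natural end conditions: m_0 = m_3 = 0.
Forward elimination and back-substitution give m_0 = 0, m_1 = -97/10, m_2 = 44/5, m_3 = 0.
On [4, 6], s'(x) = b_2 + 2c_2·(x - 4) + 3d_2·(x - 4)² with b_2 = Δ_2 - h_2(2m_2 + m_3)/6 = -41/30, c_2 = m_2/2 = 22/5, d_2 = (m_3 - m_2)/(6h_2) = -11/15. So s'(4) = -41/30.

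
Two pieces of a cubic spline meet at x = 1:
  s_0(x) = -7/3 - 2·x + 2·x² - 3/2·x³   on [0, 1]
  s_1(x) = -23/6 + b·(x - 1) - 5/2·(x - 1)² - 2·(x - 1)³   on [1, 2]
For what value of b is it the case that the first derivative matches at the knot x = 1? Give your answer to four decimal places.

-2.5000

s_0'(x) = -2 + 4·x - 9/2·x², so s_0'(1) = -5/2. On the right, s_1'(1) = b, so b = -5/2.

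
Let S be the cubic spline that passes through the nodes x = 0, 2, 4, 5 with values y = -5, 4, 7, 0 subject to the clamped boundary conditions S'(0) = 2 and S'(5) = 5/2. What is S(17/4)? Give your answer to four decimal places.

4.6518

Write M_i for S''(x_i). With h_i = 2, 2, 1 and divided differences Δ_i = 9/2, 3/2, -7, the continuity of S' gives the tridiagonal system
  2·M_0 + 8·M_1 + 2·M_2 = 6(Δ_1 - Δ_0) = -18
  2·M_1 + 6·M_2 + 1·M_3 = 6(Δ_2 - Δ_1) = -51
Clamped end conditions give two more equations: 2h_0·M_0 + h_0·M_1 = 6(Δ_0 - S'(0)) = 15 and h_2·M_2 + 2h_2·M_3 = 6(S'(5) - Δ_2) = 57.
Hence M_0 = 80/23, M_1 = 25/46, M_2 = -337/23, M_3 = 824/23.
On [4, 5], S(x) = 7 - 186/23·(x - 4) - 337/46·(x - 4)² + 387/46·(x - 4)³.
With (x - 4) = 1/4: S(17/4) = 13695/2944.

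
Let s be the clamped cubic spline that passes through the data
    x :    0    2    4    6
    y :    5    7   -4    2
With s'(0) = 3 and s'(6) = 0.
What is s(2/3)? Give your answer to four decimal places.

Write M_i for s''(x_i). With h_i = 2, 2, 2 and divided differences Δ_i = 1, -11/2, 3, the continuity of s' gives the tridiagonal system
  2·M_0 + 8·M_1 + 2·M_2 = 6(Δ_1 - Δ_0) = -39
  2·M_1 + 8·M_2 + 2·M_3 = 6(Δ_2 - Δ_1) = 51
Clamped end conditions give two more equations: 2h_0·M_0 + h_0·M_1 = 6(Δ_0 - s'(0)) = -12 and h_2·M_2 + 2h_2·M_3 = 6(s'(6) - Δ_2) = -18.
Hence M_0 = 9/10, M_1 = -39/5, M_2 = 54/5, M_3 = -99/10.
On [0, 2], s(x) = 5 + 3·x + 9/20·x² - 29/40·x³.
With x = 2/3: s(2/3) = 943/135.

6.9852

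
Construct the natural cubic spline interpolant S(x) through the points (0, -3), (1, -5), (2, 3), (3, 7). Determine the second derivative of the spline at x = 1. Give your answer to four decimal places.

Let M_i = S''(x_i). Step sizes h_i = 1, 1, 1; slopes of the chords Δ_i = (y_(i+1) - y_i)/h_i = -2, 8, 4.
  1·M_0 + 4·M_1 + 1·M_2 = 6(Δ_1 - Δ_0) = 60
  1·M_1 + 4·M_2 + 1·M_3 = 6(Δ_2 - Δ_1) = -24
Natural end conditions: M_0 = M_3 = 0.
Forward elimination and back-substitution give M_0 = 0, M_1 = 88/5, M_2 = -52/5, M_3 = 0.

17.6000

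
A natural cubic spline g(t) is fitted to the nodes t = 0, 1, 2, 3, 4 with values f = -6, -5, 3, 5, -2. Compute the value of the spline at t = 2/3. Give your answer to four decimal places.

-6.1270

Put M_i = g'' at the i-th knot. Here h = (1, 1, 1, 1) and Δ = (1, 8, 2, -7), so the interior equations h_(i-1)·M_(i-1) + 2(h_(i-1)+h_i)·M_i + h_i·M_(i+1) = 6(Δ_i − Δ_(i-1)) read
  1·M_0 + 4·M_1 + 1·M_2 = 6(Δ_1 - Δ_0) = 42
  1·M_1 + 4·M_2 + 1·M_3 = 6(Δ_2 - Δ_1) = -36
  1·M_2 + 4·M_3 + 1·M_4 = 6(Δ_3 - Δ_2) = -54
Natural end conditions: M_0 = M_4 = 0.
Hence M_0 = 0, M_1 = 90/7, M_2 = -66/7, M_3 = -78/7, M_4 = 0.
On [0, 1], g(t) = -6 - 8/7·t + 0·t² + 15/7·t³.
With t = 2/3: g(2/3) = -386/63.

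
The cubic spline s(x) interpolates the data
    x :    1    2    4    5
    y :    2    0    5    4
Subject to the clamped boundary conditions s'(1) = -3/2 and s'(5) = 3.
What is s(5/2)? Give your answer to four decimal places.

Write M_i for s''(x_i). With h_i = 1, 2, 1 and divided differences Δ_i = -2, 5/2, -1, the continuity of s' gives the tridiagonal system
  1·M_0 + 6·M_1 + 2·M_2 = 6(Δ_1 - Δ_0) = 27
  2·M_1 + 6·M_2 + 1·M_3 = 6(Δ_2 - Δ_1) = -21
Clamped end conditions give two more equations: 2h_0·M_0 + h_0·M_1 = 6(Δ_0 - s'(1)) = -3 and h_2·M_2 + 2h_2·M_3 = 6(s'(5) - Δ_2) = 24.
Solving: M_0 = -201/35, M_1 = 297/35, M_2 = -318/35, M_3 = 579/35.
On [2, 4], s(x) = 0 - 9/70·(x - 2) + 297/70·(x - 2)² - 41/28·(x - 2)³.
With (x - 2) = 1/2: s(5/2) = 911/1120.

0.8134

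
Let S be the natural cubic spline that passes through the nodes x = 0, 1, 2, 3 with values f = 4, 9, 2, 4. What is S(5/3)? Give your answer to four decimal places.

Let M_i = S''(x_i). Step sizes h_i = 1, 1, 1; slopes of the chords Δ_i = (y_(i+1) - y_i)/h_i = 5, -7, 2.
  1·M_0 + 4·M_1 + 1·M_2 = 6(Δ_1 - Δ_0) = -72
  1·M_1 + 4·M_2 + 1·M_3 = 6(Δ_2 - Δ_1) = 54
Natural end conditions: M_0 = M_3 = 0.
Hence M_0 = 0, M_1 = -114/5, M_2 = 96/5, M_3 = 0.
On [1, 2], S(x) = 9 - 13/5·(x - 1) - 57/5·(x - 1)² + 7·(x - 1)³.
With (x - 1) = 2/3: S(5/3) = 577/135.

4.2741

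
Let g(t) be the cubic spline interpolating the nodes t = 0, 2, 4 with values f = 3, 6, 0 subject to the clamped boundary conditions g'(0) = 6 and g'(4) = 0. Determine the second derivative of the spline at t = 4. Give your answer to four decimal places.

6.3750

With M_i denoting the second derivative at x_i, h_i = 2, 2, and Δ_i = (y_(i+1) − y_i)/h_i = 3/2, -3:
  2·M_0 + 8·M_1 + 2·M_2 = 6(Δ_1 - Δ_0) = -27
Clamped end conditions give two more equations: 2h_0·M_0 + h_0·M_1 = 6(Δ_0 - g'(0)) = -27 and h_1·M_1 + 2h_1·M_2 = 6(g'(4) - Δ_1) = 18.
Solving the tridiagonal system: M_0 = -39/8, M_1 = -15/4, M_2 = 51/8.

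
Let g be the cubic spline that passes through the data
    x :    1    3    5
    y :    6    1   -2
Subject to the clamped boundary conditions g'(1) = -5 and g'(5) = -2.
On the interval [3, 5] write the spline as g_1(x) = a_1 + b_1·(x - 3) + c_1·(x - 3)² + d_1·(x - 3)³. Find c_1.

0

Put m_i = g'' at the i-th knot. Here h = (2, 2) and Δ = (-5/2, -3/2), so the interior equations h_(i-1)·m_(i-1) + 2(h_(i-1)+h_i)·m_i + h_i·m_(i+1) = 6(Δ_i − Δ_(i-1)) read
  2·m_0 + 8·m_1 + 2·m_2 = 6(Δ_1 - Δ_0) = 6
Clamped end conditions give two more equations: 2h_0·m_0 + h_0·m_1 = 6(Δ_0 - g'(1)) = 15 and h_1·m_1 + 2h_1·m_2 = 6(g'(5) - Δ_1) = -3.
Solving: m_0 = 15/4, m_1 = 0, m_2 = -3/4.
On [3, 5], with g_1(x) = a_1 + b_1·(x - 3) + c_1·(x - 3)² + d_1·(x - 3)³: c_1 = m_1/2 = 0, d_1 = (m_2 - m_1)/(6h_1) = -1/16, b_1 = Δ_1 - h_1(2m_1 + m_2)/6 = -5/4.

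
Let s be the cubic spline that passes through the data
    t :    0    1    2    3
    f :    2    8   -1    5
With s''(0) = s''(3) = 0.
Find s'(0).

Put M_i = s'' at the i-th knot. Here h = (1, 1, 1) and Δ = (6, -9, 6), so the interior equations h_(i-1)·M_(i-1) + 2(h_(i-1)+h_i)·M_i + h_i·M_(i+1) = 6(Δ_i − Δ_(i-1)) read
  1·M_0 + 4·M_1 + 1·M_2 = 6(Δ_1 - Δ_0) = -90
  1·M_1 + 4·M_2 + 1·M_3 = 6(Δ_2 - Δ_1) = 90
Natural end conditions: M_0 = M_3 = 0.
Solving the tridiagonal system: M_0 = 0, M_1 = -30, M_2 = 30, M_3 = 0.
On [0, 1], s'(t) = b_0 + 2c_0·t + 3d_0·t² with b_0 = Δ_0 - h_0(2M_0 + M_1)/6 = 11, c_0 = M_0/2 = 0, d_0 = (M_1 - M_0)/(6h_0) = -5. So s'(0) = 11.

11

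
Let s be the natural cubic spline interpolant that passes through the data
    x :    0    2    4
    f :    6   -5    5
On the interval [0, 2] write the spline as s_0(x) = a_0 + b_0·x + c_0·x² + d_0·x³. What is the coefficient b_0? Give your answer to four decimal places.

Write M_i for s''(x_i). With h_i = 2, 2 and divided differences Δ_i = -11/2, 5, the continuity of s' gives the tridiagonal system
  2·M_0 + 8·M_1 + 2·M_2 = 6(Δ_1 - Δ_0) = 63
Natural end conditions: M_0 = M_2 = 0.
Solving the tridiagonal system: M_0 = 0, M_1 = 63/8, M_2 = 0.
On [0, 2], with s_0(x) = a_0 + b_0·x + c_0·x² + d_0·x³: c_0 = M_0/2 = 0, d_0 = (M_1 - M_0)/(6h_0) = 21/32, b_0 = Δ_0 - h_0(2M_0 + M_1)/6 = -65/8.

-8.1250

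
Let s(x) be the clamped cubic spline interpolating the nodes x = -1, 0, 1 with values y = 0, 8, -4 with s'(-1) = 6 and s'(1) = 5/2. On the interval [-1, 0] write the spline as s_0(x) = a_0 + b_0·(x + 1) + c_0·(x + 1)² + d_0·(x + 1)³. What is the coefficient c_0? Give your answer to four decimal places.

17.1250

Put m_i = s'' at the i-th knot. Here h = (1, 1) and Δ = (8, -12), so the interior equations h_(i-1)·m_(i-1) + 2(h_(i-1)+h_i)·m_i + h_i·m_(i+1) = 6(Δ_i − Δ_(i-1)) read
  1·m_0 + 4·m_1 + 1·m_2 = 6(Δ_1 - Δ_0) = -120
Clamped end conditions give two more equations: 2h_0·m_0 + h_0·m_1 = 6(Δ_0 - s'(-1)) = 12 and h_1·m_1 + 2h_1·m_2 = 6(s'(1) - Δ_1) = 87.
Solving the tridiagonal system: m_0 = 137/4, m_1 = -113/2, m_2 = 287/4.
On [-1, 0], with s_0(x) = a_0 + b_0·(x + 1) + c_0·(x + 1)² + d_0·(x + 1)³: c_0 = m_0/2 = 137/8, d_0 = (m_1 - m_0)/(6h_0) = -121/8, b_0 = Δ_0 - h_0(2m_0 + m_1)/6 = 6.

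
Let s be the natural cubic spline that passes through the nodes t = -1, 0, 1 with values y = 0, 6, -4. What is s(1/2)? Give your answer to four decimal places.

2.5000

Let m_i = s''(x_i). Step sizes h_i = 1, 1; slopes of the chords Δ_i = (y_(i+1) - y_i)/h_i = 6, -10.
  1·m_0 + 4·m_1 + 1·m_2 = 6(Δ_1 - Δ_0) = -96
Natural end conditions: m_0 = m_2 = 0.
Forward elimination and back-substitution give m_0 = 0, m_1 = -24, m_2 = 0.
On [0, 1], s(t) = 6 - 2·t - 12·t² + 4·t³.
With t = 1/2: s(1/2) = 5/2.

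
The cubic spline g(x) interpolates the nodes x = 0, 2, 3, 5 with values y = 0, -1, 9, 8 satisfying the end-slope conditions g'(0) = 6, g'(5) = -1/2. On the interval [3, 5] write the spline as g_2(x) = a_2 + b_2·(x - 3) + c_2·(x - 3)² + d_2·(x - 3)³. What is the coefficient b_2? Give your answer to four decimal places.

Write σ_i for g''(x_i). With h_i = 2, 1, 2 and divided differences Δ_i = -1/2, 10, -1/2, the continuity of g' gives the tridiagonal system
  2·σ_0 + 6·σ_1 + 1·σ_2 = 6(Δ_1 - Δ_0) = 63
  1·σ_1 + 6·σ_2 + 2·σ_3 = 6(Δ_2 - Δ_1) = -63
Clamped end conditions give two more equations: 2h_0·σ_0 + h_0·σ_1 = 6(Δ_0 - g'(0)) = -39 and h_2·σ_2 + 2h_2·σ_3 = 6(g'(5) - Δ_2) = 0.
Forward elimination and back-substitution give σ_0 = -629/32, σ_1 = 317/16, σ_2 = -265/16, σ_3 = 265/32.
On [3, 5], with g_2(x) = a_2 + b_2·(x - 3) + c_2·(x - 3)² + d_2·(x - 3)³: c_2 = σ_2/2 = -265/32, d_2 = (σ_3 - σ_2)/(6h_2) = 265/128, b_2 = Δ_2 - h_2(2σ_2 + σ_3)/6 = 249/32.

7.7813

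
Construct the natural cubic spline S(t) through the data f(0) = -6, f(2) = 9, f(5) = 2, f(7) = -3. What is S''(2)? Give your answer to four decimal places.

With M_i denoting the second derivative at x_i, h_i = 2, 3, 2, and Δ_i = (y_(i+1) − y_i)/h_i = 15/2, -7/3, -5/2:
  2·M_0 + 10·M_1 + 3·M_2 = 6(Δ_1 - Δ_0) = -59
  3·M_1 + 10·M_2 + 2·M_3 = 6(Δ_2 - Δ_1) = -1
Natural end conditions: M_0 = M_3 = 0.
Solving the tridiagonal system: M_0 = 0, M_1 = -587/91, M_2 = 167/91, M_3 = 0.

-6.4505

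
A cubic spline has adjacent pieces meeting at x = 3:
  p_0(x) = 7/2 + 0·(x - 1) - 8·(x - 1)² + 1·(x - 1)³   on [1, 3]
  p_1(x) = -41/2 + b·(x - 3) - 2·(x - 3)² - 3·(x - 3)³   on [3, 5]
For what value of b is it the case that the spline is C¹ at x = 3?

p_0'(x) = 0 - 16·(x - 1) + 3·(x - 1)², so p_0'(3) = -20. On the right, p_1'(3) = b, so b = -20.

-20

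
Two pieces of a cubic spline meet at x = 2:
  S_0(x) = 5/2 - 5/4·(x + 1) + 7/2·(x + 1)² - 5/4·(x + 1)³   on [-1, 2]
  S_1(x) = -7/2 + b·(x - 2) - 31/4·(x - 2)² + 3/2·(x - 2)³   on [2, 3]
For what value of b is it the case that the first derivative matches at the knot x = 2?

S_0'(x) = -5/4 + 7·(x + 1) - 15/4·(x + 1)², so S_0'(2) = -14. On the right, S_1'(2) = b, so b = -14.

-14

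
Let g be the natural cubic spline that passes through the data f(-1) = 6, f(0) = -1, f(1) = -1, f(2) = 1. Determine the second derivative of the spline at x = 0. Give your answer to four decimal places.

10.4000

Put M_i = g'' at the i-th knot. Here h = (1, 1, 1) and Δ = (-7, 0, 2), so the interior equations h_(i-1)·M_(i-1) + 2(h_(i-1)+h_i)·M_i + h_i·M_(i+1) = 6(Δ_i − Δ_(i-1)) read
  1·M_0 + 4·M_1 + 1·M_2 = 6(Δ_1 - Δ_0) = 42
  1·M_1 + 4·M_2 + 1·M_3 = 6(Δ_2 - Δ_1) = 12
Natural end conditions: M_0 = M_3 = 0.
Forward elimination and back-substitution give M_0 = 0, M_1 = 52/5, M_2 = 2/5, M_3 = 0.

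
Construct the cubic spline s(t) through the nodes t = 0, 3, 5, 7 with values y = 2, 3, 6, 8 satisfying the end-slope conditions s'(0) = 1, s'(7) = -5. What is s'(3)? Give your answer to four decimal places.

0.4459

Write M_i for s''(x_i). With h_i = 3, 2, 2 and divided differences Δ_i = 1/3, 3/2, 1, the continuity of s' gives the tridiagonal system
  3·M_0 + 10·M_1 + 2·M_2 = 6(Δ_1 - Δ_0) = 7
  2·M_1 + 8·M_2 + 2·M_3 = 6(Δ_2 - Δ_1) = -3
Clamped end conditions give two more equations: 2h_0·M_0 + h_0·M_1 = 6(Δ_0 - s'(0)) = -4 and h_2·M_2 + 2h_2·M_3 = 6(s'(7) - Δ_2) = -36.
Forward elimination and back-substitution give M_0 = -107/111, M_1 = 22/37, M_2 = 73/37, M_3 = -739/74.
On [3, 5], s'(t) = b_1 + 2c_1·(t - 3) + 3d_1·(t - 3)² with b_1 = Δ_1 - h_1(2M_1 + M_2)/6 = 33/74, c_1 = M_1/2 = 11/37, d_1 = (M_2 - M_1)/(6h_1) = 17/148. So s'(3) = 33/74.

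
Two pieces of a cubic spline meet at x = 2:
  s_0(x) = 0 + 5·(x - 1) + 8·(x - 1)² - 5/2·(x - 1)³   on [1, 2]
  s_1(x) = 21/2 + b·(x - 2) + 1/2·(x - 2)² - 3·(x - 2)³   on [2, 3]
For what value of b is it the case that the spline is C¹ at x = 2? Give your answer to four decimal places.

13.5000

s_0'(x) = 5 + 16·(x - 1) - 15/2·(x - 1)², so s_0'(2) = 27/2. On the right, s_1'(2) = b, so b = 27/2.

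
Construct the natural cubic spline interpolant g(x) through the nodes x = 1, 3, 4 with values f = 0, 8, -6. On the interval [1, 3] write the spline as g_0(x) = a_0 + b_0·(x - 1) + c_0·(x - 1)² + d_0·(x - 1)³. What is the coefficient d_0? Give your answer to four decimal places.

Write M_i for g''(x_i). With h_i = 2, 1 and divided differences Δ_i = 4, -14, the continuity of g' gives the tridiagonal system
  2·M_0 + 6·M_1 + 1·M_2 = 6(Δ_1 - Δ_0) = -108
Natural end conditions: M_0 = M_2 = 0.
Forward elimination and back-substitution give M_0 = 0, M_1 = -18, M_2 = 0.
On [1, 3], with g_0(x) = a_0 + b_0·(x - 1) + c_0·(x - 1)² + d_0·(x - 1)³: c_0 = M_0/2 = 0, d_0 = (M_1 - M_0)/(6h_0) = -3/2, b_0 = Δ_0 - h_0(2M_0 + M_1)/6 = 10.

-1.5000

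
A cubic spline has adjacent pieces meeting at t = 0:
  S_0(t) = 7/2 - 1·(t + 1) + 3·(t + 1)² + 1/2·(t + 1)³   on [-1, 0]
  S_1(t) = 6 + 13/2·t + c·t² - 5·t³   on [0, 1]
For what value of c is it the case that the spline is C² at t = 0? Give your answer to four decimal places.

S_0''(t) = 6 + 3·(t + 1), so S_0''(0) = 9. On the right, S_1''(0) = 2c, so c = 9/2.

4.5000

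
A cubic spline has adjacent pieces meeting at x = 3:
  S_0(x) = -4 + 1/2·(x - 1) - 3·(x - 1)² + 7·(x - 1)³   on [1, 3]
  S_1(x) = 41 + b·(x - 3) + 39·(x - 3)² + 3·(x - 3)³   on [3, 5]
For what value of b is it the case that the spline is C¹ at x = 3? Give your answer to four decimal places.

72.5000

S_0'(x) = 1/2 - 6·(x - 1) + 21·(x - 1)², so S_0'(3) = 145/2. On the right, S_1'(3) = b, so b = 145/2.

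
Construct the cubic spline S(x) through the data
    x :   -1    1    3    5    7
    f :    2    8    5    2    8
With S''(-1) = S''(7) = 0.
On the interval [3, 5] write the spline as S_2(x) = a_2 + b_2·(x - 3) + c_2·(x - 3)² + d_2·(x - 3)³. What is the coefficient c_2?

0

Put σ_i = S'' at the i-th knot. Here h = (2, 2, 2, 2) and Δ = (3, -3/2, -3/2, 3), so the interior equations h_(i-1)·σ_(i-1) + 2(h_(i-1)+h_i)·σ_i + h_i·σ_(i+1) = 6(Δ_i − Δ_(i-1)) read
  2·σ_0 + 8·σ_1 + 2·σ_2 = 6(Δ_1 - Δ_0) = -27
  2·σ_1 + 8·σ_2 + 2·σ_3 = 6(Δ_2 - Δ_1) = 0
  2·σ_2 + 8·σ_3 + 2·σ_4 = 6(Δ_3 - Δ_2) = 27
Natural end conditions: σ_0 = σ_4 = 0.
Solving: σ_0 = 0, σ_1 = -27/8, σ_2 = 0, σ_3 = 27/8, σ_4 = 0.
On [3, 5], with S_2(x) = a_2 + b_2·(x - 3) + c_2·(x - 3)² + d_2·(x - 3)³: c_2 = σ_2/2 = 0, d_2 = (σ_3 - σ_2)/(6h_2) = 9/32, b_2 = Δ_2 - h_2(2σ_2 + σ_3)/6 = -21/8.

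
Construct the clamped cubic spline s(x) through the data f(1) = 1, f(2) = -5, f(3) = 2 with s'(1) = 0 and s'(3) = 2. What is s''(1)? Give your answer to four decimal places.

Let m_i = s''(x_i). Step sizes h_i = 1, 1; slopes of the chords Δ_i = (y_(i+1) - y_i)/h_i = -6, 7.
  1·m_0 + 4·m_1 + 1·m_2 = 6(Δ_1 - Δ_0) = 78
Clamped end conditions give two more equations: 2h_0·m_0 + h_0·m_1 = 6(Δ_0 - s'(1)) = -36 and h_1·m_1 + 2h_1·m_2 = 6(s'(3) - Δ_1) = -30.
Hence m_0 = -73/2, m_1 = 37, m_2 = -67/2.

-36.5000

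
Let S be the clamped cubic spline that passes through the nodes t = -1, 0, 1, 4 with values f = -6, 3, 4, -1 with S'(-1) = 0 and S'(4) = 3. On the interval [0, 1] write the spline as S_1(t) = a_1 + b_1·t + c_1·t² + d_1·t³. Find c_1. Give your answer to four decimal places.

-10.5172

Write m_i for S''(x_i). With h_i = 1, 1, 3 and divided differences Δ_i = 9, 1, -5/3, the continuity of S' gives the tridiagonal system
  1·m_0 + 4·m_1 + 1·m_2 = 6(Δ_1 - Δ_0) = -48
  1·m_1 + 8·m_2 + 3·m_3 = 6(Δ_2 - Δ_1) = -16
Clamped end conditions give two more equations: 2h_0·m_0 + h_0·m_1 = 6(Δ_0 - S'(-1)) = 54 and h_2·m_2 + 2h_2·m_3 = 6(S'(4) - Δ_2) = 28.
Solving: m_0 = 1088/29, m_1 = -610/29, m_2 = -40/29, m_3 = 466/87.
On [0, 1], with S_1(t) = a_1 + b_1·t + c_1·t² + d_1·t³: c_1 = m_1/2 = -305/29, d_1 = (m_2 - m_1)/(6h_1) = 95/29, b_1 = Δ_1 - h_1(2m_1 + m_2)/6 = 239/29.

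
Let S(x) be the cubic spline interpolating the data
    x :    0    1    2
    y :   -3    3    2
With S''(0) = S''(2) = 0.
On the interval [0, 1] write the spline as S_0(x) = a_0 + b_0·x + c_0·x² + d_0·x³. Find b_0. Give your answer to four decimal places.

7.7500

Write m_i for S''(x_i). With h_i = 1, 1 and divided differences Δ_i = 6, -1, the continuity of S' gives the tridiagonal system
  1·m_0 + 4·m_1 + 1·m_2 = 6(Δ_1 - Δ_0) = -42
Natural end conditions: m_0 = m_2 = 0.
Solving: m_0 = 0, m_1 = -21/2, m_2 = 0.
On [0, 1], with S_0(x) = a_0 + b_0·x + c_0·x² + d_0·x³: c_0 = m_0/2 = 0, d_0 = (m_1 - m_0)/(6h_0) = -7/4, b_0 = Δ_0 - h_0(2m_0 + m_1)/6 = 31/4.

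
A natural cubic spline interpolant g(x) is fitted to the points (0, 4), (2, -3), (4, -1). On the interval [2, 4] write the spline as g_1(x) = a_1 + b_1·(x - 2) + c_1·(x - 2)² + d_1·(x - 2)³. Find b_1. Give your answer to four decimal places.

Write M_i for g''(x_i). With h_i = 2, 2 and divided differences Δ_i = -7/2, 1, the continuity of g' gives the tridiagonal system
  2·M_0 + 8·M_1 + 2·M_2 = 6(Δ_1 - Δ_0) = 27
Natural end conditions: M_0 = M_2 = 0.
Solving the tridiagonal system: M_0 = 0, M_1 = 27/8, M_2 = 0.
On [2, 4], with g_1(x) = a_1 + b_1·(x - 2) + c_1·(x - 2)² + d_1·(x - 2)³: c_1 = M_1/2 = 27/16, d_1 = (M_2 - M_1)/(6h_1) = -9/32, b_1 = Δ_1 - h_1(2M_1 + M_2)/6 = -5/4.

-1.2500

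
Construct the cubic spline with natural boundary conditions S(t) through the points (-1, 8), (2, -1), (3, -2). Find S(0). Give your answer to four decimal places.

With M_i denoting the second derivative at x_i, h_i = 3, 1, and Δ_i = (y_(i+1) − y_i)/h_i = -3, -1:
  3·M_0 + 8·M_1 + 1·M_2 = 6(Δ_1 - Δ_0) = 12
Natural end conditions: M_0 = M_2 = 0.
Forward elimination and back-substitution give M_0 = 0, M_1 = 3/2, M_2 = 0.
On [-1, 2], S(t) = 8 - 15/4·(t + 1) + 0·(t + 1)² + 1/12·(t + 1)³.
With (t + 1) = 1: S(0) = 13/3.

4.3333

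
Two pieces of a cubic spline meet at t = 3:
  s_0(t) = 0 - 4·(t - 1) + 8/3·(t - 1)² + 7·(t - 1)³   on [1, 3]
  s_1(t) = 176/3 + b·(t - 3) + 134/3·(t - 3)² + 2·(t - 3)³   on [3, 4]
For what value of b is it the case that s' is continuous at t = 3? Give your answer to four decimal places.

s_0'(t) = -4 + 16/3·(t - 1) + 21·(t - 1)², so s_0'(3) = 272/3. On the right, s_1'(3) = b, so b = 272/3.

90.6667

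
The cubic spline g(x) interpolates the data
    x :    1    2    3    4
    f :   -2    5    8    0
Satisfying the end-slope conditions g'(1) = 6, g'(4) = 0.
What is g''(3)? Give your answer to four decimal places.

-25.6000

Put M_i = g'' at the i-th knot. Here h = (1, 1, 1) and Δ = (7, 3, -8), so the interior equations h_(i-1)·M_(i-1) + 2(h_(i-1)+h_i)·M_i + h_i·M_(i+1) = 6(Δ_i − Δ_(i-1)) read
  1·M_0 + 4·M_1 + 1·M_2 = 6(Δ_1 - Δ_0) = -24
  1·M_1 + 4·M_2 + 1·M_3 = 6(Δ_2 - Δ_1) = -66
Clamped end conditions give two more equations: 2h_0·M_0 + h_0·M_1 = 6(Δ_0 - g'(1)) = 6 and h_2·M_2 + 2h_2·M_3 = 6(g'(4) - Δ_2) = 48.
Solving: M_0 = 16/5, M_1 = -2/5, M_2 = -128/5, M_3 = 184/5.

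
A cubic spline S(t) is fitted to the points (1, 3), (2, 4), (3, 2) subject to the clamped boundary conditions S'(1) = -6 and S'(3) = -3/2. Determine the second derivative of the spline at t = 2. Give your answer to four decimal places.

Put M_i = S'' at the i-th knot. Here h = (1, 1) and Δ = (1, -2), so the interior equations h_(i-1)·M_(i-1) + 2(h_(i-1)+h_i)·M_i + h_i·M_(i+1) = 6(Δ_i − Δ_(i-1)) read
  1·M_0 + 4·M_1 + 1·M_2 = 6(Δ_1 - Δ_0) = -18
Clamped end conditions give two more equations: 2h_0·M_0 + h_0·M_1 = 6(Δ_0 - S'(1)) = 42 and h_1·M_1 + 2h_1·M_2 = 6(S'(3) - Δ_1) = 3.
Solving the tridiagonal system: M_0 = 111/4, M_1 = -27/2, M_2 = 33/4.

-13.5000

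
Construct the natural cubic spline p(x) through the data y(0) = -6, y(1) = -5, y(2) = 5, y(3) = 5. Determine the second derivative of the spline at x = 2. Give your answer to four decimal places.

With M_i denoting the second derivative at x_i, h_i = 1, 1, 1, and Δ_i = (y_(i+1) − y_i)/h_i = 1, 10, 0:
  1·M_0 + 4·M_1 + 1·M_2 = 6(Δ_1 - Δ_0) = 54
  1·M_1 + 4·M_2 + 1·M_3 = 6(Δ_2 - Δ_1) = -60
Natural end conditions: M_0 = M_3 = 0.
Forward elimination and back-substitution give M_0 = 0, M_1 = 92/5, M_2 = -98/5, M_3 = 0.

-19.6000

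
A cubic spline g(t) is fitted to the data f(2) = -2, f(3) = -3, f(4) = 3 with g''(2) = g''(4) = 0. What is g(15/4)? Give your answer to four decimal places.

1.0898

Write m_i for g''(x_i). With h_i = 1, 1 and divided differences Δ_i = -1, 6, the continuity of g' gives the tridiagonal system
  1·m_0 + 4·m_1 + 1·m_2 = 6(Δ_1 - Δ_0) = 42
Natural end conditions: m_0 = m_2 = 0.
Hence m_0 = 0, m_1 = 21/2, m_2 = 0.
On [3, 4], g(t) = -3 + 5/2·(t - 3) + 21/4·(t - 3)² - 7/4·(t - 3)³.
With (t - 3) = 3/4: g(15/4) = 279/256.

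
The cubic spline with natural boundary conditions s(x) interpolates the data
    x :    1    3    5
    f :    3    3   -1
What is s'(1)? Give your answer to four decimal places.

0.5000

With σ_i denoting the second derivative at x_i, h_i = 2, 2, and Δ_i = (y_(i+1) − y_i)/h_i = 0, -2:
  2·σ_0 + 8·σ_1 + 2·σ_2 = 6(Δ_1 - Δ_0) = -12
Natural end conditions: σ_0 = σ_2 = 0.
Solving the tridiagonal system: σ_0 = 0, σ_1 = -3/2, σ_2 = 0.
On [1, 3], s'(x) = b_0 + 2c_0·(x - 1) + 3d_0·(x - 1)² with b_0 = Δ_0 - h_0(2σ_0 + σ_1)/6 = 1/2, c_0 = σ_0/2 = 0, d_0 = (σ_1 - σ_0)/(6h_0) = -1/8. So s'(1) = 1/2.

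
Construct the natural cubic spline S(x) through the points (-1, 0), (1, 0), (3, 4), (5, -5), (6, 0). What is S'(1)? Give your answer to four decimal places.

Write M_i for S''(x_i). With h_i = 2, 2, 2, 1 and divided differences Δ_i = 0, 2, -9/2, 5, the continuity of S' gives the tridiagonal system
  2·M_0 + 8·M_1 + 2·M_2 = 6(Δ_1 - Δ_0) = 12
  2·M_1 + 8·M_2 + 2·M_3 = 6(Δ_2 - Δ_1) = -39
  2·M_2 + 6·M_3 + 1·M_4 = 6(Δ_3 - Δ_2) = 57
Natural end conditions: M_0 = M_4 = 0.
Hence M_0 = 0, M_1 = 153/41, M_2 = -366/41, M_3 = 1023/82, M_4 = 0.
On [1, 3], S'(x) = b_1 + 2c_1·(x - 1) + 3d_1·(x - 1)² with b_1 = Δ_1 - h_1(2M_1 + M_2)/6 = 102/41, c_1 = M_1/2 = 153/82, d_1 = (M_2 - M_1)/(6h_1) = -173/164. So S'(1) = 102/41.

2.4878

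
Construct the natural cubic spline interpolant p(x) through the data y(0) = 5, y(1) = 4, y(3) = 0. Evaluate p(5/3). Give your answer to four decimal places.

2.9136

Put M_i = p'' at the i-th knot. Here h = (1, 2) and Δ = (-1, -2), so the interior equations h_(i-1)·M_(i-1) + 2(h_(i-1)+h_i)·M_i + h_i·M_(i+1) = 6(Δ_i − Δ_(i-1)) read
  1·M_0 + 6·M_1 + 2·M_2 = 6(Δ_1 - Δ_0) = -6
Natural end conditions: M_0 = M_2 = 0.
Forward elimination and back-substitution give M_0 = 0, M_1 = -1, M_2 = 0.
On [1, 3], p(x) = 4 - 4/3·(x - 1) - 1/2·(x - 1)² + 1/12·(x - 1)³.
With (x - 1) = 2/3: p(5/3) = 236/81.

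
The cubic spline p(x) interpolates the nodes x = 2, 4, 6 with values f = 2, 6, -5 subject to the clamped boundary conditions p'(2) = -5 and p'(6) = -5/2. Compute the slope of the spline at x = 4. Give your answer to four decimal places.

Put m_i = p'' at the i-th knot. Here h = (2, 2) and Δ = (2, -11/2), so the interior equations h_(i-1)·m_(i-1) + 2(h_(i-1)+h_i)·m_i + h_i·m_(i+1) = 6(Δ_i − Δ_(i-1)) read
  2·m_0 + 8·m_1 + 2·m_2 = 6(Δ_1 - Δ_0) = -45
Clamped end conditions give two more equations: 2h_0·m_0 + h_0·m_1 = 6(Δ_0 - p'(2)) = 42 and h_1·m_1 + 2h_1·m_2 = 6(p'(6) - Δ_1) = 18.
Solving: m_0 = 67/4, m_1 = -25/2, m_2 = 43/4.
On [4, 6], p'(x) = b_1 + 2c_1·(x - 4) + 3d_1·(x - 4)² with b_1 = Δ_1 - h_1(2m_1 + m_2)/6 = -3/4, c_1 = m_1/2 = -25/4, d_1 = (m_2 - m_1)/(6h_1) = 31/16. So p'(4) = -3/4.

-0.7500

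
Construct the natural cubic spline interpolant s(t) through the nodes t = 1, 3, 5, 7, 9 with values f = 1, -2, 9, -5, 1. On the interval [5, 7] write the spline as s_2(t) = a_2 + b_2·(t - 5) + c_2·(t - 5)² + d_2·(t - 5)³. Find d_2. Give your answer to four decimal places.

Put σ_i = s'' at the i-th knot. Here h = (2, 2, 2, 2) and Δ = (-3/2, 11/2, -7, 3), so the interior equations h_(i-1)·σ_(i-1) + 2(h_(i-1)+h_i)·σ_i + h_i·σ_(i+1) = 6(Δ_i − Δ_(i-1)) read
  2·σ_0 + 8·σ_1 + 2·σ_2 = 6(Δ_1 - Δ_0) = 42
  2·σ_1 + 8·σ_2 + 2·σ_3 = 6(Δ_2 - Δ_1) = -75
  2·σ_2 + 8·σ_3 + 2·σ_4 = 6(Δ_3 - Δ_2) = 60
Natural end conditions: σ_0 = σ_4 = 0.
Solving: σ_0 = 0, σ_1 = 495/56, σ_2 = -201/14, σ_3 = 621/56, σ_4 = 0.
On [5, 7], with s_2(t) = a_2 + b_2·(t - 5) + c_2·(t - 5)² + d_2·(t - 5)³: c_2 = σ_2/2 = -201/28, d_2 = (σ_3 - σ_2)/(6h_2) = 475/224, b_2 = Δ_2 - h_2(2σ_2 + σ_3)/6 = -9/8.

2.1205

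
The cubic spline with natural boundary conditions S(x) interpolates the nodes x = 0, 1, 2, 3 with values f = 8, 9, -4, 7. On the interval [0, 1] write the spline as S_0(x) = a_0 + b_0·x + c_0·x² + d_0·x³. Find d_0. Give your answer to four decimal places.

Let M_i = S''(x_i). Step sizes h_i = 1, 1, 1; slopes of the chords Δ_i = (y_(i+1) - y_i)/h_i = 1, -13, 11.
  1·M_0 + 4·M_1 + 1·M_2 = 6(Δ_1 - Δ_0) = -84
  1·M_1 + 4·M_2 + 1·M_3 = 6(Δ_2 - Δ_1) = 144
Natural end conditions: M_0 = M_3 = 0.
Solving: M_0 = 0, M_1 = -32, M_2 = 44, M_3 = 0.
On [0, 1], with S_0(x) = a_0 + b_0·x + c_0·x² + d_0·x³: c_0 = M_0/2 = 0, d_0 = (M_1 - M_0)/(6h_0) = -16/3, b_0 = Δ_0 - h_0(2M_0 + M_1)/6 = 19/3.

-5.3333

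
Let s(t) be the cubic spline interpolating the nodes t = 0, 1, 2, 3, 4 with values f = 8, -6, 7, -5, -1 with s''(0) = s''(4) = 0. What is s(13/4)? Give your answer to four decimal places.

-6.1504

Write M_i for s''(x_i). With h_i = 1, 1, 1, 1 and divided differences Δ_i = -14, 13, -12, 4, the continuity of s' gives the tridiagonal system
  1·M_0 + 4·M_1 + 1·M_2 = 6(Δ_1 - Δ_0) = 162
  1·M_1 + 4·M_2 + 1·M_3 = 6(Δ_2 - Δ_1) = -150
  1·M_2 + 4·M_3 + 1·M_4 = 6(Δ_3 - Δ_2) = 96
Natural end conditions: M_0 = M_4 = 0.
Forward elimination and back-substitution give M_0 = 0, M_1 = 1563/28, M_2 = -429/7, M_3 = 1101/28, M_4 = 0.
On [3, 4], s(t) = -5 - 255/28·(t - 3) + 1101/56·(t - 3)² - 367/56·(t - 3)³.
With (t - 3) = 1/4: s(13/4) = -3149/512.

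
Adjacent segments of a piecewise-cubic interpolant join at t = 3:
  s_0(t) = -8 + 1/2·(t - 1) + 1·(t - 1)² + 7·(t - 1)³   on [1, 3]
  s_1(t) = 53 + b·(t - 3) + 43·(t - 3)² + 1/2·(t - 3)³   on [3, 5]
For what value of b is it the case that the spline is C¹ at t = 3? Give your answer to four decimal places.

s_0'(t) = 1/2 + 2·(t - 1) + 21·(t - 1)², so s_0'(3) = 177/2. On the right, s_1'(3) = b, so b = 177/2.

88.5000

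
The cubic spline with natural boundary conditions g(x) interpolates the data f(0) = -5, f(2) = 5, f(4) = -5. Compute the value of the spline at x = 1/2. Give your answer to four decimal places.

Put M_i = g'' at the i-th knot. Here h = (2, 2) and Δ = (5, -5), so the interior equations h_(i-1)·M_(i-1) + 2(h_(i-1)+h_i)·M_i + h_i·M_(i+1) = 6(Δ_i − Δ_(i-1)) read
  2·M_0 + 8·M_1 + 2·M_2 = 6(Δ_1 - Δ_0) = -60
Natural end conditions: M_0 = M_2 = 0.
Forward elimination and back-substitution give M_0 = 0, M_1 = -15/2, M_2 = 0.
On [0, 2], g(x) = -5 + 15/2·x + 0·x² - 5/8·x³.
With x = 1/2: g(1/2) = -85/64.

-1.3281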